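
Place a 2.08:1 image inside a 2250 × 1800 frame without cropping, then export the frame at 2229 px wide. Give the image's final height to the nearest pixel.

1072 px

At 2250×1800 the image is width-limited, so height = 2250 / 2.080 ≈ 1081.73 px.
Scaling 2250 → 2229 is ×0.9907, so the height becomes 1081.73 × 0.9907 ≈ 1071.63 px.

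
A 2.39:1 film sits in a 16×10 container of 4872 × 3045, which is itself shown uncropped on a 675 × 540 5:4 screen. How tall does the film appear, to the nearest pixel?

Inside the 4872×3045 canvas the film is width-limited at 4872.00 × 2038.49.
The 16×10 canvas is width-limited in 675×540, giving 675.00 × 421.88; scale factor 0.1385.
Applying the same ×0.1385: 2038.49 → 282.43.

282 px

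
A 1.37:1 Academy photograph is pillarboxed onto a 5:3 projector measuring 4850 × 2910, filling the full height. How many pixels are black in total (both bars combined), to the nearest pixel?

Content width = 2910 × 1.370 ≈ 3986.7000 px.
Black = 4850 − 3986.7000 = 863.3000 px.
Bar area = 863.3000 × 2910 ≈ 2512203 px.

2512203 pixels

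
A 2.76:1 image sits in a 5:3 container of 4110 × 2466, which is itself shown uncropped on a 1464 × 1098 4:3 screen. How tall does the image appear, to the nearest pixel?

First fit — 2.76:1 into 4110×2466 spans the width: 4110.00 × 1489.13.
The 5:3 canvas is width-limited in 1464×1098, giving 1464.00 × 878.40; scale factor 0.3562.
The image scales with it: height 1489.13 × 0.3562 ≈ 530.43.

530 px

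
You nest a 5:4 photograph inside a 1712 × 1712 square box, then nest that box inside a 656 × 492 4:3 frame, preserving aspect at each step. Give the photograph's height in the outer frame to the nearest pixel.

First fit — 5:4 into 1712×1712 spans the width: 1712.00 × 1369.60.
The square canvas is height-limited in 656×492, giving 492.00 × 492.00; scale factor 0.2874.
So the photograph's height is 1369.60 × 0.2874 ≈ 393.60.

394 px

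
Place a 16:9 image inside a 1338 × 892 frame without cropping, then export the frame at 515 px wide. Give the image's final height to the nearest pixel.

290 px

Fitted into 1338×892, the image spans the width; its height is 1338 × 9/16 ≈ 752.62 px.
The frame scales by 515/1338 = 0.3849; 752.62 × 0.3849 ≈ 289.69 px.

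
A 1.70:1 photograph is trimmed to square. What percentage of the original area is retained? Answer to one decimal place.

The height stays; only width is cut (since square is narrower than 1.70:1).
(1.000)/(1.700) ≈ 0.588 of the area survives.

58.8%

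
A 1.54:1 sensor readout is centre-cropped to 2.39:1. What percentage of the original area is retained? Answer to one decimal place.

2.39:1 is wider than 1.54:1, so the crop keeps the full width and trims the height.
Area ratio = (1.540)/(2.390) = 64.44% retained.

64.4%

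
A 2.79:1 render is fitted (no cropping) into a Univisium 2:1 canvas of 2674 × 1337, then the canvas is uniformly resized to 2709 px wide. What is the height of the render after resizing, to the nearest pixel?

971 px

Fitted into 2674×1337, the render spans the width; its height is 2674 / 2.790 ≈ 958.42 px.
The frame scales by 2709/2674 = 1.0131; 958.42 × 1.0131 ≈ 970.97 px.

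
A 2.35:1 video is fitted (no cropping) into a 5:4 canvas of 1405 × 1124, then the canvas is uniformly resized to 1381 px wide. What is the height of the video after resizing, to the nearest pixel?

Fitted into 1405×1124, the video spans the width; its height is 1405 / 2.350 ≈ 597.87 px.
Resizing to 1381 px wide multiplies everything by 0.9829: 597.87 → 587.66 px.

588 px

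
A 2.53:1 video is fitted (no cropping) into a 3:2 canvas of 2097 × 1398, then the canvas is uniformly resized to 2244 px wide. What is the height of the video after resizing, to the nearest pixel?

887 px

At 2097×1398 the video is width-limited, so height = 2097 / 2.530 ≈ 828.85 px.
The frame scales by 2244/2097 = 1.0701; 828.85 × 1.0701 ≈ 886.96 px.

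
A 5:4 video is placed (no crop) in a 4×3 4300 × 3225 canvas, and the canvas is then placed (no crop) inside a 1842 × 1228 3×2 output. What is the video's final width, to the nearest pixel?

1535 px

5:4 in 4300×3225: fills the height, so the video is 4031.25 × 3225.00.
The 4×3 canvas is height-limited in 1842×1228, giving 1637.33 × 1228.00; scale factor 0.3808.
Applying the same ×0.3808: 4031.25 → 1535.00.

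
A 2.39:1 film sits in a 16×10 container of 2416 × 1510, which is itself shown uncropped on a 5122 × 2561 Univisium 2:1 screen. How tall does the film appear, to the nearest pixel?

First fit — 2.39:1 into 2416×1510 spans the width: 2416.00 × 1010.88.
Second fit — the 16×10 canvas into 5122×2561 spans the height: 4097.60 × 2561.00 (×1.6960 from 2416×1510).
The film scales with it: height 1010.88 × 1.6960 ≈ 1714.48.

1714 px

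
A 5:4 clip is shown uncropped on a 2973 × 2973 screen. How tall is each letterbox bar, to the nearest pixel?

297 px

Since 1.250 > 1.000, the clip is width-limited.
That makes the image 2378.40 px tall (2973 × 4/5).
Leftover height: 2973 − 2378.40 = 594.60 px → 297.30 each side.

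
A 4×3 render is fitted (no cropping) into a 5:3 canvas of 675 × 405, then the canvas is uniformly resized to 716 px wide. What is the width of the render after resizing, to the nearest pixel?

573 px

In the 675×405 frame the render fills the height: width = 405 × 4/3 ≈ 540.00 px.
Resizing to 716 px wide multiplies everything by 1.0607: 540.00 → 572.80 px.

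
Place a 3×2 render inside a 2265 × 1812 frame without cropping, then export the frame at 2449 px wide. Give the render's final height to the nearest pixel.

At 2265×1812 the render is width-limited, so height = 2265 × 2/3 ≈ 1510.00 px.
The frame scales by 2449/2265 = 1.0812; 1510.00 × 1.0812 ≈ 1632.67 px.

1633 px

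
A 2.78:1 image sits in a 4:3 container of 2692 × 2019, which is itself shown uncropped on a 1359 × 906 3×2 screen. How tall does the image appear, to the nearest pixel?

435 px

Inside the 2692×2019 canvas the image is width-limited at 2692.00 × 968.35.
The 4:3 canvas is height-limited in 1359×906, giving 1208.00 × 906.00; scale factor 0.4487.
The image scales with it: height 968.35 × 0.4487 ≈ 434.53.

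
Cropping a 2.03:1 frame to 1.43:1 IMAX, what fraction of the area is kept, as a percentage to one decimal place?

The height stays; only width is cut (since 1.43:1 IMAX is narrower than 2.03:1).
Fraction kept = (1.430)/(2.030) ≈ 70.44%.

70.4%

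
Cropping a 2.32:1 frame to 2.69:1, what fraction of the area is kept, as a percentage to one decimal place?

The width stays; only height is cut (since 2.69:1 is wider than 2.32:1).
Area ratio = (2.320)/(2.690) = 86.25% retained.

86.2%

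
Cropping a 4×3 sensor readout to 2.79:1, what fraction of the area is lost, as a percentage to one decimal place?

52.2%

The width stays; only height is cut (since 2.79:1 is wider than 4×3).
Area ratio = (1.333)/(2.790) = 47.79%; the remaining 52.21% is cropped out.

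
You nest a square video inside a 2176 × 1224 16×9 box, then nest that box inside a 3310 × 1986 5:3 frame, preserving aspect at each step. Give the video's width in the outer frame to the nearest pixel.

Inside the 2176×1224 canvas the video is height-limited at 1224.00 × 1224.00.
The 16×9 canvas is width-limited in 3310×1986, giving 3310.00 × 1861.88; scale factor 1.5211.
So the video's width is 1224.00 × 1.5211 ≈ 1861.88.

1862 px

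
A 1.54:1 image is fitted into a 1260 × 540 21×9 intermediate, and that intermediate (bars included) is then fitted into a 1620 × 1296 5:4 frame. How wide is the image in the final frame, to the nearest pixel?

1069 px

Inside the 1260×540 canvas the image is height-limited at 831.60 × 540.00.
21×9 in 1620×1296: fills the width, so the intermediate becomes 1620.00 × 694.29 — a scale of ×1.2857.
Applying the same ×1.2857: 831.60 → 1069.20.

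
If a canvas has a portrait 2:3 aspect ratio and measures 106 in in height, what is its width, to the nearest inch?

106 / 3 × 2 = 70.67.

71 in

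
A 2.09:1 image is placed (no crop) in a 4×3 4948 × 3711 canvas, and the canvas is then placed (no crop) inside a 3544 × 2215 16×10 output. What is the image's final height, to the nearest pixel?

First fit — 2.09:1 into 4948×3711 spans the width: 4948.00 × 2367.46.
4×3 in 3544×2215: fills the height, so the intermediate becomes 2953.33 × 2215.00 — a scale of ×0.5969.
Applying the same ×0.5969: 2367.46 → 1413.08.

1413 px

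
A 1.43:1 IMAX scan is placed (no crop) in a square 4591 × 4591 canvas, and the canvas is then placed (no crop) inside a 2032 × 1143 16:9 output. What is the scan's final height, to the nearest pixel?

First fit — 1.43:1 IMAX into 4591×4591 spans the width: 4591.00 × 3210.49.
Second fit — the square canvas into 2032×1143 spans the height: 1143.00 × 1143.00 (×0.2490 from 4591×4591).
The scan scales with it: height 3210.49 × 0.2490 ≈ 799.30.

799 px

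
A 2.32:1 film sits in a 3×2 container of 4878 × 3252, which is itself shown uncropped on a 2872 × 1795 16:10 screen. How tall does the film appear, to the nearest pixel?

1161 px

2.32:1 in 4878×3252: fills the width, so the film is 4878.00 × 2102.59.
3×2 in 2872×1795: fills the height, so the intermediate becomes 2692.50 × 1795.00 — a scale of ×0.5520.
Applying the same ×0.5520: 2102.59 → 1160.56.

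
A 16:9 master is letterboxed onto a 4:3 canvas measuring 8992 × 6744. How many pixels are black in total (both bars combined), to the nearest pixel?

15160512 pixels

16:9 is wider than 4:3, so it spans the full width.
That makes the image 5058.0000 px tall (8992 × 9/16).
Leftover height: 6744 − 5058.0000 = 1686.0000 px.
Bar area = 1686.0000 × 8992 ≈ 15160512 px.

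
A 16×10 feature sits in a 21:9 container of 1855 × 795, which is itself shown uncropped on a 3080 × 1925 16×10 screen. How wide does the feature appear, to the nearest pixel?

16×10 in 1855×795: fills the height, so the feature is 1272.00 × 795.00.
The 21:9 canvas is width-limited in 3080×1925, giving 3080.00 × 1320.00; scale factor 1.6604.
The feature scales with it: width 1272.00 × 1.6604 ≈ 2112.00.

2112 px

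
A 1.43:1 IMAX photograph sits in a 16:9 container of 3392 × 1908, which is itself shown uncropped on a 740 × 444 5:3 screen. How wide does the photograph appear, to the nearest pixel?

1.43:1 IMAX in 3392×1908: fills the height, so the photograph is 2728.44 × 1908.00.
16:9 in 740×444: fills the width, so the intermediate becomes 740.00 × 416.25 — a scale of ×0.2182.
Applying the same ×0.2182: 2728.44 → 595.24.

595 px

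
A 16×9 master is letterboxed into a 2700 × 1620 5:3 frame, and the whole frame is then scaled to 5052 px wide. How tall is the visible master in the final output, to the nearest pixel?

2842 px

In the 2700×1620 frame the master fills the width: height = 2700 × 9/16 ≈ 1518.75 px.
Resizing to 5052 px wide multiplies everything by 1.8711: 1518.75 → 2841.75 px.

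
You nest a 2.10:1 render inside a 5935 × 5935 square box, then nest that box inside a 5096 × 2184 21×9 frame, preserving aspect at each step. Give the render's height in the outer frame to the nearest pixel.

1040 px

First fit — 2.10:1 into 5935×5935 spans the width: 5935.00 × 2826.19.
The square canvas is height-limited in 5096×2184, giving 2184.00 × 2184.00; scale factor 0.3680.
So the render's height is 2826.19 × 0.3680 ≈ 1040.00.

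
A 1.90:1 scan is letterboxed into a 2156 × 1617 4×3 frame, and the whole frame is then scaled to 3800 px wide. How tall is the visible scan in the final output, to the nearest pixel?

2000 px

At 2156×1617 the scan is width-limited, so height = 2156 / 1.900 ≈ 1134.74 px.
Resizing to 3800 px wide multiplies everything by 1.7625: 1134.74 → 2000.00 px.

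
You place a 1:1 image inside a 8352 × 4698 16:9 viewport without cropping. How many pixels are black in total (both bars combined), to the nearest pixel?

17166492 pixels

1:1 is narrower than 16:9, so it spans the full height.
The image is 4698 × 1/1 ≈ 4698.0000 px wide.
Black = 8352 − 4698.0000 = 3654.0000 px.
Bar area = 3654.0000 × 4698 ≈ 17166492 px.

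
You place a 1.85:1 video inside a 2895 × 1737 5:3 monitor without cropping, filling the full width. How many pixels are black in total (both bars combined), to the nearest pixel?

Content height = 2895 / 1.850 ≈ 1564.8649 px.
Leftover height: 1737 − 1564.8649 = 172.1351 px.
That's 172.1351 × 2895 ≈ 498331 black pixels.

498331 pixels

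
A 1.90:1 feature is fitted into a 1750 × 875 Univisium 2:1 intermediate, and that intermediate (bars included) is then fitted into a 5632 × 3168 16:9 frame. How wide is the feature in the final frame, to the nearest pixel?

5350 px

First fit — 1.90:1 into 1750×875 spans the height: 1662.50 × 875.00.
Second fit — the Univisium 2:1 canvas into 5632×3168 spans the width: 5632.00 × 2816.00 (×3.2183 from 1750×875).
Applying the same ×3.2183: 1662.50 → 5350.40.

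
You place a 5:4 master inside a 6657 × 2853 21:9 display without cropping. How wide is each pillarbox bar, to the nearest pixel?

1545 px

Since 1.250 < 2.333, the master is height-limited.
Content width = 2853 × 5/4 ≈ 3566.25 px.
Leftover width: 6657 − 3566.25 = 3090.75 px → 1545.38 each side.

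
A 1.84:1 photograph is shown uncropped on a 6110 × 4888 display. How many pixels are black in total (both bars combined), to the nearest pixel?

1.84:1 (1.840) > 5:4 (1.250), so the photograph fills the width.
The photograph is 6110 / 1.840 ≈ 3320.6522 px tall.
Black = 4888 − 3320.6522 = 1567.3478 px.
Bar area = 1567.3478 × 6110 ≈ 9576495 px.

9576495 pixels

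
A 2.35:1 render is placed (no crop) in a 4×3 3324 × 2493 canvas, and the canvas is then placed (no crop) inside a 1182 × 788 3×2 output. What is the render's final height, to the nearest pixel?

447 px

2.35:1 in 3324×2493: fills the width, so the render is 3324.00 × 1414.47.
4×3 in 1182×788: fills the height, so the intermediate becomes 1050.67 × 788.00 — a scale of ×0.3161.
Applying the same ×0.3161: 1414.47 → 447.09.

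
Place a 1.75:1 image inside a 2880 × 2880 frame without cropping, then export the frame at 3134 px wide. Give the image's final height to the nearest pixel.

Fitted into 2880×2880, the image spans the width; its height is 2880 / 1.750 ≈ 1645.71 px.
Resizing to 3134 px wide multiplies everything by 1.0882: 1645.71 → 1790.86 px.

1791 px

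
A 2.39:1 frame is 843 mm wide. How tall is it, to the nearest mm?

843 / 2.390 = 352.72.

353 mm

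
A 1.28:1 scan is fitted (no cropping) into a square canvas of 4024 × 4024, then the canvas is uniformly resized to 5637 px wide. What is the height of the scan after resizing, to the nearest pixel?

In the 4024×4024 frame the scan fills the width: height = 4024 / 1.280 ≈ 3143.75 px.
Resizing to 5637 px wide multiplies everything by 1.4008: 3143.75 → 4403.91 px.

4404 px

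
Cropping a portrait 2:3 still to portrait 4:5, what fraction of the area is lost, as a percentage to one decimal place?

16.7%

portrait 4:5 is wider than portrait 2:3, so the crop keeps the full width and trims the height.
Fraction kept = (0.667)/(0.800) ≈ 83.33%, so 16.67% is lost.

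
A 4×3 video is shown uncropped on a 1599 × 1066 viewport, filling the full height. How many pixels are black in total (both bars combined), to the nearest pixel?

The video is 1066 × 4/3 ≈ 1421.3333 px wide.
Black = 1599 − 1421.3333 = 177.6667 px.
Across the 1066-px span: 177.6667 × 1066 ≈ 189393 px.

189393 pixels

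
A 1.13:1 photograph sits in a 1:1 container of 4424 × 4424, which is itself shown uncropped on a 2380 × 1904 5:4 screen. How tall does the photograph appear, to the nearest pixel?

First fit — 1.13:1 into 4424×4424 spans the width: 4424.00 × 3915.04.
Second fit — the 1:1 canvas into 2380×1904 spans the height: 1904.00 × 1904.00 (×0.4304 from 4424×4424).
The photograph scales with it: height 3915.04 × 0.4304 ≈ 1684.96.

1685 px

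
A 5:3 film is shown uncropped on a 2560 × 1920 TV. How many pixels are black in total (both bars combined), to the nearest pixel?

5:3 is wider than 4×3, so it spans the full width.
That makes the image 1536.0000 px tall (2560 × 3/5).
Black = 1920 − 1536.0000 = 384.0000 px.
Bar area = 384.0000 × 2560 ≈ 983040 px.

983040 pixels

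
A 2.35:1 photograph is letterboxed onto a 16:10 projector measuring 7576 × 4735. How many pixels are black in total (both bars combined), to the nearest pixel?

Since 2.350 > 1.600, the photograph is width-limited.
Content height = 7576 / 2.350 ≈ 3223.8298 px.
Leftover height: 4735 − 3223.8298 = 1511.1702 px.
Across the 7576-px span: 1511.1702 × 7576 ≈ 11448626 px.

11448626 pixels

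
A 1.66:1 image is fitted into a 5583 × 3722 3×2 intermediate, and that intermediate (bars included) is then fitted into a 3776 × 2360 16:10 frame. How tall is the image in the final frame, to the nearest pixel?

2133 px

1.66:1 in 5583×3722: fills the width, so the image is 5583.00 × 3363.25.
The 3×2 canvas is height-limited in 3776×2360, giving 3540.00 × 2360.00; scale factor 0.6341.
Applying the same ×0.6341: 3363.25 → 2132.53.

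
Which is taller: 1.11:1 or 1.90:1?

1.11:1

1.11 and 1.9; 1.9 > 1.11. The smaller width-to-height ratio is the taller frame.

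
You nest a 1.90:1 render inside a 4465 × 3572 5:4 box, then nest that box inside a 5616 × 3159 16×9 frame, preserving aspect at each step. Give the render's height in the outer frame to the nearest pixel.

2078 px

First fit — 1.90:1 into 4465×3572 spans the width: 4465.00 × 2350.00.
Second fit — the 5:4 canvas into 5616×3159 spans the height: 3948.75 × 3159.00 (×0.8844 from 4465×3572).
So the render's height is 2350.00 × 0.8844 ≈ 2078.29.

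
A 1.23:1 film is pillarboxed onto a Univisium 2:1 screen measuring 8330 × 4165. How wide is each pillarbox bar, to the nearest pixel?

1.23:1 is narrower than Univisium 2:1, so it spans the full height.
Content width = 4165 × 1.230 ≈ 5122.95 px.
Leftover width: 8330 − 5122.95 = 3207.05 px → 1603.53 each side.

1604 px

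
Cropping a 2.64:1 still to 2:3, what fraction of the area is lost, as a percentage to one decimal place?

Going from 2.64:1 to 2:3 means cutting width while keeping height.
(0.667)/(2.640) ≈ 0.253 of the area survives, leaving 74.75% discarded.

74.7%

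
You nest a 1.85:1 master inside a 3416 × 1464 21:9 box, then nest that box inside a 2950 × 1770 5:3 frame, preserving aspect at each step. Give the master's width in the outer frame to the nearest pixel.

2339 px

Inside the 3416×1464 canvas the master is height-limited at 2708.40 × 1464.00.
The 21:9 canvas is width-limited in 2950×1770, giving 2950.00 × 1264.29; scale factor 0.8636.
The master scales with it: width 2708.40 × 0.8636 ≈ 2338.93.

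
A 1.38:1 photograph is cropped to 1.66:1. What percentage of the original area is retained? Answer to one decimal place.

83.1%

1.66:1 is wider than 1.38:1, so the crop keeps the full width and trims the height.
Fraction kept = (1.380)/(1.660) ≈ 83.13%.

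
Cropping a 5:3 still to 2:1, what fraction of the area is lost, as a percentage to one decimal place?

16.7%

Going from 5:3 to 2:1 means cutting height while keeping width.
(1.667)/(2.000) ≈ 0.833 of the area survives, leaving 16.67% discarded.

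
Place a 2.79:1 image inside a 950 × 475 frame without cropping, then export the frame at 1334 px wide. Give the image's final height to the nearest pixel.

At 950×475 the image is width-limited, so height = 950 / 2.790 ≈ 340.50 px.
Resizing to 1334 px wide multiplies everything by 1.4042: 340.50 → 478.14 px.

478 px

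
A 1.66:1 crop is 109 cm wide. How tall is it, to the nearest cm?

109 / 1.660 = 65.66.

66 cm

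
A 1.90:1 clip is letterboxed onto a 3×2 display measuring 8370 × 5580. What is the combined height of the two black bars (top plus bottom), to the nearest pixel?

1175 px

1.90:1 (1.900) > 3×2 (1.500), so the clip fills the width.
The clip is 8370 / 1.900 ≈ 4405.26 px tall.
Black = 5580 − 4405.26 = 1174.74 px.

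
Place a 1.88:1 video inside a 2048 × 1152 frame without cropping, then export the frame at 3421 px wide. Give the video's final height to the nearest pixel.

1820 px

At 2048×1152 the video is width-limited, so height = 2048 / 1.880 ≈ 1089.36 px.
The frame scales by 3421/2048 = 1.6704; 1089.36 × 1.6704 ≈ 1819.68 px.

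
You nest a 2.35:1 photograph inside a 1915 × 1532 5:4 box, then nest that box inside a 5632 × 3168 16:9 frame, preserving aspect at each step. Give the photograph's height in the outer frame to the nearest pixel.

1685 px

Inside the 1915×1532 canvas the photograph is width-limited at 1915.00 × 814.89.
Second fit — the 5:4 canvas into 5632×3168 spans the height: 3960.00 × 3168.00 (×2.0679 from 1915×1532).
Applying the same ×2.0679: 814.89 → 1685.11.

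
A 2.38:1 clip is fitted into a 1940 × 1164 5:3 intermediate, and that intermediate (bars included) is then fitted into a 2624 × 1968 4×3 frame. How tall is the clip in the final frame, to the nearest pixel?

First fit — 2.38:1 into 1940×1164 spans the width: 1940.00 × 815.13.
5:3 in 2624×1968: fills the width, so the intermediate becomes 2624.00 × 1574.40 — a scale of ×1.3526.
So the clip's height is 815.13 × 1.3526 ≈ 1102.52.

1103 px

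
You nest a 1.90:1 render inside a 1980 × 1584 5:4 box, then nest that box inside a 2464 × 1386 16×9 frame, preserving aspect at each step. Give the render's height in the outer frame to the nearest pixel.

1.90:1 in 1980×1584: fills the width, so the render is 1980.00 × 1042.11.
Second fit — the 5:4 canvas into 2464×1386 spans the height: 1732.50 × 1386.00 (×0.8750 from 1980×1584).
Applying the same ×0.8750: 1042.11 → 911.84.

912 px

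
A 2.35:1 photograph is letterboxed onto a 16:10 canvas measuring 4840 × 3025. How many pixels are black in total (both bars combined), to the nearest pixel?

4672660 pixels

2.35:1 (2.350) > 16:10 (1.600), so the photograph fills the width.
That makes the image 2059.5745 px tall (4840 / 2.350).
Black = 3025 − 2059.5745 = 965.4255 px.
Bar area = 965.4255 × 4840 ≈ 4672660 px.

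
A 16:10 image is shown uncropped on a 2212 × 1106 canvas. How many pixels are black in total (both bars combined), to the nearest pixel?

489294 pixels

Since 1.600 < 2.000, the image is height-limited.
The image is 1106 × 16/10 ≈ 1769.6000 px wide.
2212 − 1769.6000 = 442.4000 px of bars.
Across the 1106-px span: 442.4000 × 1106 ≈ 489294 px.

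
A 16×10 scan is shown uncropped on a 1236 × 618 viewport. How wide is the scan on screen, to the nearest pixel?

989 px

Since 1.600 < 2.000, the scan is height-limited.
Content width = 618 × 16/10 ≈ 988.80 px.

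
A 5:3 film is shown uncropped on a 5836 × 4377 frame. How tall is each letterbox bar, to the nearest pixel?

438 px

Since 1.667 > 1.333, the film is width-limited.
The film is 5836 × 3/5 ≈ 3501.60 px tall.
4377 − 3501.60 = 875.40 px of bars (437.70 each).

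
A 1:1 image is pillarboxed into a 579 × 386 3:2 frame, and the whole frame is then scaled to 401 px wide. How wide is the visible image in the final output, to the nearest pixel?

267 px

Fitted into 579×386, the image spans the height; its width is 386 × 1/1 ≈ 386.00 px.
Scaling 579 → 401 is ×0.6926, so the width becomes 386.00 × 0.6926 ≈ 267.33 px.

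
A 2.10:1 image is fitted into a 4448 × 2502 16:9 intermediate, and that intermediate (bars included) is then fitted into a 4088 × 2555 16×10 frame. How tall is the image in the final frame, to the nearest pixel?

1947 px

2.10:1 in 4448×2502: fills the width, so the image is 4448.00 × 2118.10.
Second fit — the 16:9 canvas into 4088×2555 spans the width: 4088.00 × 2299.50 (×0.9191 from 4448×2502).
The image scales with it: height 2118.10 × 0.9191 ≈ 1946.67.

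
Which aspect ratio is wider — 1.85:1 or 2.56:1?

1.85 and 2.56; 2.56 > 1.85.

2.56:1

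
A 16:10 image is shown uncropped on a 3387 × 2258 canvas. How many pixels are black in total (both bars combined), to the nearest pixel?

477990 pixels

16:10 is wider than 3×2, so it spans the full width.
Content height = 3387 × 10/16 ≈ 2116.8750 px.
Leftover height: 2258 − 2116.8750 = 141.1250 px.
That's 141.1250 × 3387 ≈ 477990 black pixels.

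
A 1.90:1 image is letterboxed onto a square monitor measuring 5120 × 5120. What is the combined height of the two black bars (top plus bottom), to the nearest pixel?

1.90:1 (1.900) > square (1.000), so the image fills the width.
The image is 5120 / 1.900 ≈ 2694.74 px tall.
5120 − 2694.74 = 2425.26 px of bars.

2425 px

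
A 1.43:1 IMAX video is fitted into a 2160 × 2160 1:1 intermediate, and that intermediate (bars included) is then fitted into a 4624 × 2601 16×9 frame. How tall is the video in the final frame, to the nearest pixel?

1.43:1 IMAX in 2160×2160: fills the width, so the video is 2160.00 × 1510.49.
Second fit — the 1:1 canvas into 4624×2601 spans the height: 2601.00 × 2601.00 (×1.2042 from 2160×2160).
The video scales with it: height 1510.49 × 1.2042 ≈ 1818.88.

1819 px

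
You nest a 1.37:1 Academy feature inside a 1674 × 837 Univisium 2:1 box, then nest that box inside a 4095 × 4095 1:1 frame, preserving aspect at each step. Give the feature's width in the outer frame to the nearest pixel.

Inside the 1674×837 canvas the feature is height-limited at 1146.69 × 837.00.
Univisium 2:1 in 4095×4095: fills the width, so the intermediate becomes 4095.00 × 2047.50 — a scale of ×2.4462.
The feature scales with it: width 1146.69 × 2.4462 ≈ 2805.07.

2805 px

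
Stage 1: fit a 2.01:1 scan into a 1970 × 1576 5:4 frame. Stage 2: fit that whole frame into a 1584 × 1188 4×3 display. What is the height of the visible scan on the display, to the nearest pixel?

739 px

2.01:1 in 1970×1576: fills the width, so the scan is 1970.00 × 980.10.
The 5:4 canvas is height-limited in 1584×1188, giving 1485.00 × 1188.00; scale factor 0.7538.
Applying the same ×0.7538: 980.10 → 738.81.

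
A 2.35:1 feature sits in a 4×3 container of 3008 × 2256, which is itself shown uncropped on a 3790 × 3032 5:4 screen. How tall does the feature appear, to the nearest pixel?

1613 px

First fit — 2.35:1 into 3008×2256 spans the width: 3008.00 × 1280.00.
Second fit — the 4×3 canvas into 3790×3032 spans the width: 3790.00 × 2842.50 (×1.2600 from 3008×2256).
Applying the same ×1.2600: 1280.00 → 1612.77.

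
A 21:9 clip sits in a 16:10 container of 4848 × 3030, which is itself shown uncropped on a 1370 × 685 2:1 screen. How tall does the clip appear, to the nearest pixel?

470 px

21:9 in 4848×3030: fills the width, so the clip is 4848.00 × 2077.71.
Second fit — the 16:10 canvas into 1370×685 spans the height: 1096.00 × 685.00 (×0.2261 from 4848×3030).
So the clip's height is 2077.71 × 0.2261 ≈ 469.71.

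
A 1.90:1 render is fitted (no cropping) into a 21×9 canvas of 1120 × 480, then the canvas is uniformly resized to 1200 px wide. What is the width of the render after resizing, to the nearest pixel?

977 px

In the 1120×480 frame the render fills the height: width = 480 × 1.900 ≈ 912.00 px.
Resizing to 1200 px wide multiplies everything by 1.0714: 912.00 → 977.14 px.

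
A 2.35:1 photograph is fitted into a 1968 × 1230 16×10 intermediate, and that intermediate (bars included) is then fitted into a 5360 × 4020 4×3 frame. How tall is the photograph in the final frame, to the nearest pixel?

First fit — 2.35:1 into 1968×1230 spans the width: 1968.00 × 837.45.
16×10 in 5360×4020: fills the width, so the intermediate becomes 5360.00 × 3350.00 — a scale of ×2.7236.
The photograph scales with it: height 837.45 × 2.7236 ≈ 2280.85.

2281 px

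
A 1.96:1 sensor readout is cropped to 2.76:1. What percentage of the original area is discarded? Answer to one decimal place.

29.0%

The width stays; only height is cut (since 2.76:1 is wider than 1.96:1).
Area ratio = (1.960)/(2.760) = 71.01%; the remaining 28.99% is cropped out.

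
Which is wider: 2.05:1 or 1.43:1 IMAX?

2.05:1

2.05 and 1.43; 2.05 > 1.43.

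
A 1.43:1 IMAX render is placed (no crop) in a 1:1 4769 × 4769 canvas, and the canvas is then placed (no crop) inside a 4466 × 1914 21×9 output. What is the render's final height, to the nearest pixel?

1338 px

Inside the 4769×4769 canvas the render is width-limited at 4769.00 × 3334.97.
Second fit — the 1:1 canvas into 4466×1914 spans the height: 1914.00 × 1914.00 (×0.4013 from 4769×4769).
Applying the same ×0.4013: 3334.97 → 1338.46.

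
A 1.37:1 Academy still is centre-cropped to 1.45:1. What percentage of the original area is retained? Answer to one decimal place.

94.5%

Going from 1.37:1 Academy to 1.45:1 means cutting height while keeping width.
(1.370)/(1.450) ≈ 0.945 of the area survives.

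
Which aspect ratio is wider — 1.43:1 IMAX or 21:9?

1.43 and 21:9 = 2.333; 2.333 > 1.43.

21:9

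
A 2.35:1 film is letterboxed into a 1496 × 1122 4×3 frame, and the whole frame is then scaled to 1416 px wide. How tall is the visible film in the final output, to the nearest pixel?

At 1496×1122 the film is width-limited, so height = 1496 / 2.350 ≈ 636.60 px.
Scaling 1496 → 1416 is ×0.9465, so the height becomes 636.60 × 0.9465 ≈ 602.55 px.

603 px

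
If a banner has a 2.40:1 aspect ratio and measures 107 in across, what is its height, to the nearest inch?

At 2.40:1, 107 / 2.400 ≈ 44.58.

45 in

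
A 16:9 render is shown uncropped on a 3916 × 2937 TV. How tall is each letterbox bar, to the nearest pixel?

16:9 (1.778) > 4×3 (1.333), so the render fills the width.
Content height = 3916 × 9/16 ≈ 2202.75 px.
Leftover height: 2937 − 2202.75 = 734.25 px → 367.12 each side.

367 px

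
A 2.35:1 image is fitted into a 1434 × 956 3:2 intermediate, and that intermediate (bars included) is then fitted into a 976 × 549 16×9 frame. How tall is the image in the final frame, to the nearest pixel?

350 px

First fit — 2.35:1 into 1434×956 spans the width: 1434.00 × 610.21.
Second fit — the 3:2 canvas into 976×549 spans the height: 823.50 × 549.00 (×0.5743 from 1434×956).
So the image's height is 610.21 × 0.5743 ≈ 350.43.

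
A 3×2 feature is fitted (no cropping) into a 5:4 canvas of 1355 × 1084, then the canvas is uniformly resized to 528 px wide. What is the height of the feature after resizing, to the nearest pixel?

352 px

Fitted into 1355×1084, the feature spans the width; its height is 1355 × 2/3 ≈ 903.33 px.
Resizing to 528 px wide multiplies everything by 0.3897: 903.33 → 352.00 px.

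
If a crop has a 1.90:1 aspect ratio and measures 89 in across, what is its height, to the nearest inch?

47 in

Height = 89 / 1.900 = 46.84.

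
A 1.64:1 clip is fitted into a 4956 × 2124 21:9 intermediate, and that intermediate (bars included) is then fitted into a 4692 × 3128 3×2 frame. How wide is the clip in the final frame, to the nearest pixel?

Inside the 4956×2124 canvas the clip is height-limited at 3483.36 × 2124.00.
Second fit — the 21:9 canvas into 4692×3128 spans the width: 4692.00 × 2010.86 (×0.9467 from 4956×2124).
So the clip's width is 3483.36 × 0.9467 ≈ 3297.81.

3298 px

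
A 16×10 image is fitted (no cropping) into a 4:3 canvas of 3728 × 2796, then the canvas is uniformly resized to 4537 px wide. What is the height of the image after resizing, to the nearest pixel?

2836 px

At 3728×2796 the image is width-limited, so height = 3728 × 10/16 ≈ 2330.00 px.
Scaling 3728 → 4537 is ×1.2170, so the height becomes 2330.00 × 1.2170 ≈ 2835.62 px.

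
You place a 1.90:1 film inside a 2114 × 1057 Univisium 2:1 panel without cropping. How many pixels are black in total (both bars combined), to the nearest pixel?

1.90:1 is narrower than Univisium 2:1, so it spans the full height.
That makes the image 2008.3000 px wide (1057 × 1.900).
Black = 2114 − 2008.3000 = 105.7000 px.
Bar area = 105.7000 × 1057 ≈ 111725 px.

111725 pixels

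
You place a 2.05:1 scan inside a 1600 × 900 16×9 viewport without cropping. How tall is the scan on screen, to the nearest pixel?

780 px

2.05:1 is wider than 16×9, so it spans the full width.
The scan is 1600 / 2.050 ≈ 780.49 px tall.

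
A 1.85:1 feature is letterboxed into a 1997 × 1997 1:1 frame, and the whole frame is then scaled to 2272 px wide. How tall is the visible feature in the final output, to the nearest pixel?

At 1997×1997 the feature is width-limited, so height = 1997 / 1.850 ≈ 1079.46 px.
Resizing to 2272 px wide multiplies everything by 1.1377: 1079.46 → 1228.11 px.

1228 px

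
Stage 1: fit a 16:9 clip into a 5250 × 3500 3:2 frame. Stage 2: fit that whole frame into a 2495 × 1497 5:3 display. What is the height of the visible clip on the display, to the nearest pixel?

1263 px

16:9 in 5250×3500: fills the width, so the clip is 5250.00 × 2953.12.
Second fit — the 3:2 canvas into 2495×1497 spans the height: 2245.50 × 1497.00 (×0.4277 from 5250×3500).
So the clip's height is 2953.12 × 0.4277 ≈ 1263.09.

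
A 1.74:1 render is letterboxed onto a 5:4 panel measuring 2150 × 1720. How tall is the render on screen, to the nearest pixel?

1.74:1 is wider than 5:4, so it spans the full width.
Content height = 2150 / 1.740 ≈ 1235.63 px.

1236 px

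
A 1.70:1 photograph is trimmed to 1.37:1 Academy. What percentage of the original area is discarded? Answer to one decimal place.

Going from 1.70:1 to 1.37:1 Academy means cutting width while keeping height.
(1.370)/(1.700) ≈ 0.806 of the area survives, leaving 19.41% discarded.

19.4%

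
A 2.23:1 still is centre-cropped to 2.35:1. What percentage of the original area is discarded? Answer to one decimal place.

5.1%

Going from 2.23:1 to 2.35:1 means cutting height while keeping width.
Fraction kept = (2.230)/(2.350) ≈ 94.89%, so 5.11% is lost.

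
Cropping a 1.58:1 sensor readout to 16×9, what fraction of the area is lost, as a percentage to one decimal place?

11.1%

16×9 is wider than 1.58:1, so the crop keeps the full width and trims the height.
Fraction kept = (1.580)/(1.778) ≈ 88.88%, so 11.12% is lost.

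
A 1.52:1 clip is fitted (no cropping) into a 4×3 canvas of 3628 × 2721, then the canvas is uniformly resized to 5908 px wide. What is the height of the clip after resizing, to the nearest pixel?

3887 px

Fitted into 3628×2721, the clip spans the width; its height is 3628 / 1.520 ≈ 2386.84 px.
Scaling 3628 → 5908 is ×1.6284, so the height becomes 2386.84 × 1.6284 ≈ 3886.84 px.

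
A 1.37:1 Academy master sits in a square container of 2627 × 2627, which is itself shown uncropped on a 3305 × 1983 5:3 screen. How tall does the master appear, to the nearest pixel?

First fit — 1.37:1 Academy into 2627×2627 spans the width: 2627.00 × 1917.52.
square in 3305×1983: fills the height, so the intermediate becomes 1983.00 × 1983.00 — a scale of ×0.7549.
So the master's height is 1917.52 × 0.7549 ≈ 1447.45.

1447 px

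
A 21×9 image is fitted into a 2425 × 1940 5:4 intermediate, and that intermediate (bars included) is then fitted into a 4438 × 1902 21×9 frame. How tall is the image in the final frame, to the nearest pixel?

Inside the 2425×1940 canvas the image is width-limited at 2425.00 × 1039.29.
The 5:4 canvas is height-limited in 4438×1902, giving 2377.50 × 1902.00; scale factor 0.9804.
The image scales with it: height 1039.29 × 0.9804 ≈ 1018.93.

1019 px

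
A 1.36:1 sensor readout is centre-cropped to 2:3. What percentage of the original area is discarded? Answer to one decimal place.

The height stays; only width is cut (since 2:3 is narrower than 1.36:1).
Area ratio = (0.667)/(1.360) = 49.02%; the remaining 50.98% is cropped out.

51.0%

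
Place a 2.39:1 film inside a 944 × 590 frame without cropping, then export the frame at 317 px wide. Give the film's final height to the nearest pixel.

In the 944×590 frame the film fills the width: height = 944 / 2.390 ≈ 394.98 px.
Resizing to 317 px wide multiplies everything by 0.3358: 394.98 → 132.64 px.

133 px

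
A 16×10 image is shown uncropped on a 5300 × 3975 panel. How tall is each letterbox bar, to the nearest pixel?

16×10 is wider than 4×3, so it spans the full width.
That makes the image 3312.50 px tall (5300 × 10/16).
Leftover height: 3975 − 3312.50 = 662.50 px → 331.25 each side.

331 px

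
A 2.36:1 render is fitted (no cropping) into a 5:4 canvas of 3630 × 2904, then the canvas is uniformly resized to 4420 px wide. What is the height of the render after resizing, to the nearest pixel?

Fitted into 3630×2904, the render spans the width; its height is 3630 / 2.360 ≈ 1538.14 px.
Scaling 3630 → 4420 is ×1.2176, so the height becomes 1538.14 × 1.2176 ≈ 1872.88 px.

1873 px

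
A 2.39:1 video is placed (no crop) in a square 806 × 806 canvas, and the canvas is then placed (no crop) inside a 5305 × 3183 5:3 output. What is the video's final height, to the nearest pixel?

1332 px

2.39:1 in 806×806: fills the width, so the video is 806.00 × 337.24.
The square canvas is height-limited in 5305×3183, giving 3183.00 × 3183.00; scale factor 3.9491.
The video scales with it: height 337.24 × 3.9491 ≈ 1331.80.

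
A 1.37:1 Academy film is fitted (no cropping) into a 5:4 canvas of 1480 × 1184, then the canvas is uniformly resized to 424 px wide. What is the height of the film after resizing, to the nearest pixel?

Fitted into 1480×1184, the film spans the width; its height is 1480 / 1.370 ≈ 1080.29 px.
The frame scales by 424/1480 = 0.2865; 1080.29 × 0.2865 ≈ 309.49 px.

309 px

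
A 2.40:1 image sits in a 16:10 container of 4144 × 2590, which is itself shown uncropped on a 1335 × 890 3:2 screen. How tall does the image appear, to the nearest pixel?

Inside the 4144×2590 canvas the image is width-limited at 4144.00 × 1726.67.
The 16:10 canvas is width-limited in 1335×890, giving 1335.00 × 834.38; scale factor 0.3222.
So the image's height is 1726.67 × 0.3222 ≈ 556.25.

556 px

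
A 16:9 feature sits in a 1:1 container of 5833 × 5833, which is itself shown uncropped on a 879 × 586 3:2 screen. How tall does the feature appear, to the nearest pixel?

16:9 in 5833×5833: fills the width, so the feature is 5833.00 × 3281.06.
1:1 in 879×586: fills the height, so the intermediate becomes 586.00 × 586.00 — a scale of ×0.1005.
The feature scales with it: height 3281.06 × 0.1005 ≈ 329.62.

330 px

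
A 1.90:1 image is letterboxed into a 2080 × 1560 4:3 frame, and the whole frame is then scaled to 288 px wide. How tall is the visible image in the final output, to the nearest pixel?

152 px

In the 2080×1560 frame the image fills the width: height = 2080 / 1.900 ≈ 1094.74 px.
The frame scales by 288/2080 = 0.1385; 1094.74 × 0.1385 ≈ 151.58 px.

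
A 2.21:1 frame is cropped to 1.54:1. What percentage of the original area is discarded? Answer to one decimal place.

1.54:1 is narrower than 2.21:1, so the crop keeps the full height and trims the width.
Area ratio = (1.540)/(2.210) = 69.68%; the remaining 30.32% is cropped out.

30.3%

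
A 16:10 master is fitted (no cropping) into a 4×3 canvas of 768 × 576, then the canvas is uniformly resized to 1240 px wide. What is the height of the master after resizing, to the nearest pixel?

775 px

In the 768×576 frame the master fills the width: height = 768 × 10/16 ≈ 480.00 px.
The frame scales by 1240/768 = 1.6146; 480.00 × 1.6146 ≈ 775.00 px.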